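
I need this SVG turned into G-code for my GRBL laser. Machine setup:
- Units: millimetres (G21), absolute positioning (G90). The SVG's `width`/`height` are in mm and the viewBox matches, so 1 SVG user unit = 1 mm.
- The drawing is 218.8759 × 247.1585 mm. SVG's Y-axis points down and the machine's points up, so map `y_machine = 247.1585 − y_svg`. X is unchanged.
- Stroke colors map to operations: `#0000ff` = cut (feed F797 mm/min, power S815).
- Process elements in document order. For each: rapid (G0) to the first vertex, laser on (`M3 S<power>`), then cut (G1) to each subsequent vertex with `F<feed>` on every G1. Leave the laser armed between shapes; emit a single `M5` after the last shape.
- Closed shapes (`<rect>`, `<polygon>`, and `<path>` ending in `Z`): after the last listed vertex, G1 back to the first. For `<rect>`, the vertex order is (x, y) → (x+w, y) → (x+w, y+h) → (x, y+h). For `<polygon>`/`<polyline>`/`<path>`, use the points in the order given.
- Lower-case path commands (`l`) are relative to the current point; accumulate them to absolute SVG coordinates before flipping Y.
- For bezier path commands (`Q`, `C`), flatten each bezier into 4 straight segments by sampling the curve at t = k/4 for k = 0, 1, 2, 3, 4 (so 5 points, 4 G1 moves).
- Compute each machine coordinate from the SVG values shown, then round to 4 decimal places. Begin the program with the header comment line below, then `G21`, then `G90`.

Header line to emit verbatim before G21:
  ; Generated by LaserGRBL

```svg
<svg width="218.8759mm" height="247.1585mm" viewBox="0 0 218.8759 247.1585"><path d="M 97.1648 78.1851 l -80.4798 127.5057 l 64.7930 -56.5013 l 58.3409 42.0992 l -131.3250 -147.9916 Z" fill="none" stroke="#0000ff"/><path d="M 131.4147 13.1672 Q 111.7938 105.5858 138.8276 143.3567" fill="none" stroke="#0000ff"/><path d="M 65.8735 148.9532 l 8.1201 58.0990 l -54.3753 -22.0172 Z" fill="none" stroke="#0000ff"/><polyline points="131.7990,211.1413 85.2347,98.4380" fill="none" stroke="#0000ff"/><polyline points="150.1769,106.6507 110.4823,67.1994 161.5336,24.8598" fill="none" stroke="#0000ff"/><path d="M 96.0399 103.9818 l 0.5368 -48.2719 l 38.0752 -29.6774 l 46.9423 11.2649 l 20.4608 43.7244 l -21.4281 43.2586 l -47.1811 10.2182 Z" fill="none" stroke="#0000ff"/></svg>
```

; Generated by LaserGRBL
G21
G90
G0 X97.1648 Y168.9734
M3 S815
G1 X16.6850 Y41.4677 F797
G1 X81.4780 Y97.9690 F797
G1 X139.8189 Y55.8698 F797
G1 X8.4939 Y203.8614 F797
G1 X97.1648 Y168.9734 F797
G0 X131.4147 Y233.9913
M3 S815
G1 X124.5202 Y191.1975 F797
G1 X123.4575 Y155.2346 F797
G1 X128.2266 Y126.1027 F797
G1 X138.8276 Y103.8018 F797
G0 X65.8735 Y98.2053
M3 S815
G1 X73.9936 Y40.1063 F797
G1 X19.6183 Y62.1235 F797
G1 X65.8735 Y98.2053 F797
G0 X131.7990 Y36.0172
M3 S815
G1 X85.2347 Y148.7205 F797
G0 X150.1769 Y140.5078
M3 S815
G1 X110.4823 Y179.9591 F797
G1 X161.5336 Y222.2987 F797
G0 X96.0399 Y143.1767
M3 S815
G1 X96.5767 Y191.4486 F797
G1 X134.6519 Y221.1260 F797
G1 X181.5942 Y209.8611 F797
G1 X202.0550 Y166.1367 F797
G1 X180.6269 Y122.8781 F797
G1 X133.4458 Y112.6599 F797
G1 X96.0399 Y143.1767 F797
M5

Since the viewBox matches the mm dimensions, user units are millimetres directly. The only transform is the Y-flip y_m = 247.1585 − y_svg.

Shape 1 is a closed polygon drawn with `<path>`. Its stroke #0000ff means cut at S815, F797. After flipping Y the toolpath is (97.1648,168.9734) → (16.6850,41.4677) → (81.4780,97.9690) → (139.8189,55.8698) → (8.4939,203.8614) → (97.1648,168.9734), returning to the start.

Shape 2 is a quadratic bezier drawn with `<path>`. Its stroke #0000ff means cut at S815, F797. After flipping Y the toolpath is (131.4147,233.9913) → (124.5202,191.1975) → (123.4575,155.2346) → (128.2266,126.1027) → (138.8276,103.8018).

Shape 3 is a regular polygon drawn with `<path>`. Its stroke #0000ff means cut at S815, F797. After flipping Y the toolpath is (65.8735,98.2053) → (73.9936,40.1063) → (19.6183,62.1235) → (65.8735,98.2053), returning to the start.

Shape 4 is a line segment drawn with `<polyline>`. Its stroke #0000ff means cut at S815, F797. After flipping Y the toolpath is (131.7990,36.0172) → (85.2347,148.7205).

Shape 5 is a open polyline drawn with `<polyline>`. Its stroke #0000ff means cut at S815, F797. After flipping Y the toolpath is (150.1769,140.5078) → (110.4823,179.9591) → (161.5336,222.2987).

Shape 6 is a regular polygon drawn with `<path>`. Its stroke #0000ff means cut at S815, F797. After flipping Y the toolpath is (96.0399,143.1767) → (96.5767,191.4486) → (134.6519,221.1260) → (181.5942,209.8611) → (202.0550,166.1367) → (180.6269,122.8781) → (133.4458,112.6599) → (96.0399,143.1767), returning to the start.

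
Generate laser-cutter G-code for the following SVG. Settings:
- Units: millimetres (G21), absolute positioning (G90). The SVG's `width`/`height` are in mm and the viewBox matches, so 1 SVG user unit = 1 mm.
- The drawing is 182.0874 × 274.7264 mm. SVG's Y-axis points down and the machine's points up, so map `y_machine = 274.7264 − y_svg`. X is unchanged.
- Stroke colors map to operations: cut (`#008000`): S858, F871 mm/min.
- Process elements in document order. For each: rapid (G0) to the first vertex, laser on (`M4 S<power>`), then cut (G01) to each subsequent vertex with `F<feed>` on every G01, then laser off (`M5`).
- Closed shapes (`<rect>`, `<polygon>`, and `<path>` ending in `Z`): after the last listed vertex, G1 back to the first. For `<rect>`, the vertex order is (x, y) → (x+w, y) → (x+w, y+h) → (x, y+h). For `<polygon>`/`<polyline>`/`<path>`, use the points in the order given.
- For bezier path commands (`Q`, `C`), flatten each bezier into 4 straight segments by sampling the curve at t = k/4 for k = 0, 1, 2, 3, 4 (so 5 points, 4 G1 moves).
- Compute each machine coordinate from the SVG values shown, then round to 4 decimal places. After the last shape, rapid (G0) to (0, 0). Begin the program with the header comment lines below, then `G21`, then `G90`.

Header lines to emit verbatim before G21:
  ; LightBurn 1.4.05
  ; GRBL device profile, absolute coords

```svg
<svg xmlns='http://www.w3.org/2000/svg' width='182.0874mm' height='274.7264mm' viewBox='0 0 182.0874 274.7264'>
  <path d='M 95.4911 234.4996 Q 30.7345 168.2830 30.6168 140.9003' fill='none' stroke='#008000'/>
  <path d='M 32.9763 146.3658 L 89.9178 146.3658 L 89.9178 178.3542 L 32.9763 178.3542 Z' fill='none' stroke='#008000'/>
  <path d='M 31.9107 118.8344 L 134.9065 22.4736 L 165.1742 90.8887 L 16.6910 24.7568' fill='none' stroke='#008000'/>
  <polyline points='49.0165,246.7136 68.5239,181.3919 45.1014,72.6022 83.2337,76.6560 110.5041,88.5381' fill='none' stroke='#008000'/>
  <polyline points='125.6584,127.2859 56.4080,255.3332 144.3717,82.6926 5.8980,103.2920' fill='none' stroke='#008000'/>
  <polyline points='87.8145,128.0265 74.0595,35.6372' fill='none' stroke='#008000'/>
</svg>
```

viewBox `0 0 182.0874 274.7264` with mm width/height → 1 unit = 1 mm. Flip: y_m = 274.7264 − y_svg.

**Shape 1** — `<path>` quadratic bezier, stroke `#008000` → cut (S858, F871). Control points (SVG): P0=(95.4911,234.4996), P1=(30.7345,168.2830), P2=(30.6168,140.9003); sampled at t=k/4. Machine vertices: (95.4911,40.2268) → (67.1527,70.9080) → (46.8942,96.7349) → (34.7156,117.7076) → (30.6168,133.8261). Open path.

**Shape 2** — `<path>` rectangle, stroke `#008000` → cut (S858, F871). Machine vertices: (32.9763,128.3606) → (89.9178,128.3606) → (89.9178,96.3722) → (32.9763,96.3722) → (32.9763,128.3606). Closed: final G1 returns to the first vertex.

**Shape 3** — `<path>` open polyline, stroke `#008000` → cut (S858, F871). Machine vertices: (31.9107,155.8920) → (134.9065,252.2528) → (165.1742,183.8377) → (16.6910,249.9696). Open path.

**Shape 4** — `<polyline>` open polyline, stroke `#008000` → cut (S858, F871). Machine vertices: (49.0165,28.0128) → (68.5239,93.3345) → (45.1014,202.1242) → (83.2337,198.0704) → (110.5041,186.1883). Open path.

**Shape 5** — `<polyline>` open polyline, stroke `#008000` → cut (S858, F871). Machine vertices: (125.6584,147.4405) → (56.4080,19.3932) → (144.3717,192.0338) → (5.8980,171.4344). Open path.

**Shape 6** — `<polyline>` line segment, stroke `#008000` → cut (S858, F871). Machine vertices: (87.8145,146.6999) → (74.0595,239.0892). Open path.

; LightBurn 1.4.05
; GRBL device profile, absolute coords
G21
G90
G0 X95.4911 Y40.2268
M4 S858
G01 X67.1527 Y70.9080 F871
G01 X46.8942 Y96.7349 F871
G01 X34.7156 Y117.7076 F871
G01 X30.6168 Y133.8261 F871
M5
G0 X32.9763 Y128.3606
M4 S858
G01 X89.9178 Y128.3606 F871
G01 X89.9178 Y96.3722 F871
G01 X32.9763 Y96.3722 F871
G01 X32.9763 Y128.3606 F871
M5
G0 X31.9107 Y155.8920
M4 S858
G01 X134.9065 Y252.2528 F871
G01 X165.1742 Y183.8377 F871
G01 X16.6910 Y249.9696 F871
M5
G0 X49.0165 Y28.0128
M4 S858
G01 X68.5239 Y93.3345 F871
G01 X45.1014 Y202.1242 F871
G01 X83.2337 Y198.0704 F871
G01 X110.5041 Y186.1883 F871
M5
G0 X125.6584 Y147.4405
M4 S858
G01 X56.4080 Y19.3932 F871
G01 X144.3717 Y192.0338 F871
G01 X5.8980 Y171.4344 F871
M5
G0 X87.8145 Y146.6999
M4 S858
G01 X74.0595 Y239.0892 F871
M5
G0 X0.0000 Y0.0000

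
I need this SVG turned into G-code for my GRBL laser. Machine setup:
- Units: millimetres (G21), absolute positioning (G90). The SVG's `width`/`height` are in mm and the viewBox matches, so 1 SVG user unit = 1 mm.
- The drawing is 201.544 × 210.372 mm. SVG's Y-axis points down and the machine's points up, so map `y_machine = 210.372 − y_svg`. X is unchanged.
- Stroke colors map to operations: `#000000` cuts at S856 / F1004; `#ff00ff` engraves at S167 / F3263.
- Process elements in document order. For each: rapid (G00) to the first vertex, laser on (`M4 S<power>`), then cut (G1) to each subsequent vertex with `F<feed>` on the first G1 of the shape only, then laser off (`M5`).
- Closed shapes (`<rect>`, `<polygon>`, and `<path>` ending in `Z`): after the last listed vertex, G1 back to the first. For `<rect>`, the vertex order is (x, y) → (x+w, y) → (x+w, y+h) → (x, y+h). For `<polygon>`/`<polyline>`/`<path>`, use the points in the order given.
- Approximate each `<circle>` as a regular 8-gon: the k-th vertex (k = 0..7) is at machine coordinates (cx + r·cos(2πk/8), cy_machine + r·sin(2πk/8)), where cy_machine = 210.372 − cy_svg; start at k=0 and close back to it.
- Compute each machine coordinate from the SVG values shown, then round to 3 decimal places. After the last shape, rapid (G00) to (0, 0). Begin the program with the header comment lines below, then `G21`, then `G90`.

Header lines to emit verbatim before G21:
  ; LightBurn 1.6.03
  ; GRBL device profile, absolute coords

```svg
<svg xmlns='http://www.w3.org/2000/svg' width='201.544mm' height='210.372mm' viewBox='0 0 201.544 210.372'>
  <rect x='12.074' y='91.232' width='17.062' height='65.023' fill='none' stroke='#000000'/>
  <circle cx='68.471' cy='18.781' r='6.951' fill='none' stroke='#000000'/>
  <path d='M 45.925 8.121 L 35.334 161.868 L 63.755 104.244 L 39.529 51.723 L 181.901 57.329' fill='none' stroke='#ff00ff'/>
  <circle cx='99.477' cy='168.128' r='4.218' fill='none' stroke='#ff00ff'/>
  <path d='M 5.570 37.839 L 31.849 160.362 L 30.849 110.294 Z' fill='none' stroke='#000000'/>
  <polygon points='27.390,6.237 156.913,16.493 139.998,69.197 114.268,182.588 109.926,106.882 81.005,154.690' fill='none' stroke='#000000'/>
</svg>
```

viewBox `0 0 201.544 210.372` with mm width/height → 1 unit = 1 mm. Flip: y_m = 210.372 − y_svg.

**Shape 1** — `<rect>` rectangle, stroke `#000000` → cut (S856, F1004). Machine vertices: (12.074,119.140) → (29.136,119.140) → (29.136,54.117) → (12.074,54.117) → (12.074,119.140). Closed: final G1 returns to the first vertex.

**Shape 2** — `<circle>` circle, stroke `#000000` → cut (S856, F1004). Machine vertices: (75.422,191.591) → (73.386,196.506) → (68.471,198.542) → (63.556,196.506) → (61.520,191.591) → (63.556,186.676) → (68.471,184.640) → (73.386,186.676) → (75.422,191.591). Closed: final G1 returns to the first vertex.

**Shape 3** — `<path>` open polyline, stroke `#ff00ff` → engrave (S167, F3263). Machine vertices: (45.925,202.251) → (35.334,48.504) → (63.755,106.128) → (39.529,158.649) → (181.901,153.043). Open path.

**Shape 4** — `<circle>` circle, stroke `#ff00ff` → engrave (S167, F3263). Machine vertices: (103.695,42.244) → (102.460,45.227) → (99.477,46.462) → (96.494,45.227) → (95.259,42.244) → (96.494,39.261) → (99.477,38.026) → (102.460,39.261) → (103.695,42.244). Closed: final G1 returns to the first vertex.

**Shape 5** — `<path>` closed polygon, stroke `#000000` → cut (S856, F1004). Machine vertices: (5.570,172.533) → (31.849,50.010) → (30.849,100.078) → (5.570,172.533). Closed: final G1 returns to the first vertex.

**Shape 6** — `<polygon>` closed polygon, stroke `#000000` → cut (S856, F1004). Machine vertices: (27.390,204.135) → (156.913,193.879) → (139.998,141.175) → (114.268,27.784) → (109.926,103.490) → (81.005,55.682) → (27.390,204.135). Closed: final G1 returns to the first vertex.

; LightBurn 1.6.03
; GRBL device profile, absolute coords
G21
G90
G00 X12.074 Y119.140
M4 S856
G1 X29.136 Y119.140 F1004
G1 X29.136 Y54.117
G1 X12.074 Y54.117
G1 X12.074 Y119.140
M5
G00 X75.422 Y191.591
M4 S856
G1 X73.386 Y196.506 F1004
G1 X68.471 Y198.542
G1 X63.556 Y196.506
G1 X61.520 Y191.591
G1 X63.556 Y186.676
G1 X68.471 Y184.640
G1 X73.386 Y186.676
G1 X75.422 Y191.591
M5
G00 X45.925 Y202.251
M4 S167
G1 X35.334 Y48.504 F3263
G1 X63.755 Y106.128
G1 X39.529 Y158.649
G1 X181.901 Y153.043
M5
G00 X103.695 Y42.244
M4 S167
G1 X102.460 Y45.227 F3263
G1 X99.477 Y46.462
G1 X96.494 Y45.227
G1 X95.259 Y42.244
G1 X96.494 Y39.261
G1 X99.477 Y38.026
G1 X102.460 Y39.261
G1 X103.695 Y42.244
M5
G00 X5.570 Y172.533
M4 S856
G1 X31.849 Y50.010 F1004
G1 X30.849 Y100.078
G1 X5.570 Y172.533
M5
G00 X27.390 Y204.135
M4 S856
G1 X156.913 Y193.879 F1004
G1 X139.998 Y141.175
G1 X114.268 Y27.784
G1 X109.926 Y103.490
G1 X81.005 Y55.682
G1 X27.390 Y204.135
M5
G00 X0.000 Y0.000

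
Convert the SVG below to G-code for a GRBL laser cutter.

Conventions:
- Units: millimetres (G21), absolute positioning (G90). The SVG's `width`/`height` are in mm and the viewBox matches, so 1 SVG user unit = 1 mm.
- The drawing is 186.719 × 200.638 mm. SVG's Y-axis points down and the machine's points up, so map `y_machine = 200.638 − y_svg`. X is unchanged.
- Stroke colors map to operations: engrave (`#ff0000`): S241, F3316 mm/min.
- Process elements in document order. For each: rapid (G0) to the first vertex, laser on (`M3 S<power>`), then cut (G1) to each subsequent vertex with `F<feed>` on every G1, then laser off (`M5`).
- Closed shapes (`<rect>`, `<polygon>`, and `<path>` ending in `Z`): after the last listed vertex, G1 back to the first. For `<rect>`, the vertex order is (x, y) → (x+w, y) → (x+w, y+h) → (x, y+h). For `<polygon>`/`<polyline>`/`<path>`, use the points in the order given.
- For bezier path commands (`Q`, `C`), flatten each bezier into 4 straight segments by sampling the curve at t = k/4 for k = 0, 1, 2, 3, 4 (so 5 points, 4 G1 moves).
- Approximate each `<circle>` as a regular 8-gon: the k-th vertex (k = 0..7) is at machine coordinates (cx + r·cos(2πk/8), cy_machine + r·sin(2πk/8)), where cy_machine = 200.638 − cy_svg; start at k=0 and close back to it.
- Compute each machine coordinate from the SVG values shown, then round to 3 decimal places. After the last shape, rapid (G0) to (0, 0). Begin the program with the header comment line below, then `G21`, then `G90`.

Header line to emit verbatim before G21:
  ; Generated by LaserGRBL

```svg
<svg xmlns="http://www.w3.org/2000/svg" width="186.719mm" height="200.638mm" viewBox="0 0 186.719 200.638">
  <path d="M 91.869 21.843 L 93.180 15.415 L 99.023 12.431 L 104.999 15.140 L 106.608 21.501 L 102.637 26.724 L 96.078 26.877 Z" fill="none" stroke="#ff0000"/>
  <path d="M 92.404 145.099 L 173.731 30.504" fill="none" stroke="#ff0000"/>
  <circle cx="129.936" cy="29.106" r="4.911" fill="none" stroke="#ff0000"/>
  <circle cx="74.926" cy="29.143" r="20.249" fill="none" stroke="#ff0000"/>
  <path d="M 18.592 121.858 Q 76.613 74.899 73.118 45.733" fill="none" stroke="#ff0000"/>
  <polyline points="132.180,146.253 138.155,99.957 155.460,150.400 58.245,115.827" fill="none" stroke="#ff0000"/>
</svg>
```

Since the viewBox matches the mm dimensions, user units are millimetres directly. The only transform is the Y-flip y_m = 200.638 − y_svg.

Shape 1 is a regular polygon drawn with `<path>`. Its stroke #ff0000 means engrave at S241, F3316. After flipping Y the toolpath is (91.869,178.795) → (93.180,185.223) → (99.023,188.207) → (104.999,185.498) → (106.608,179.137) → (102.637,173.914) → (96.078,173.761) → (91.869,178.795), returning to the start.

Shape 2 is a line segment drawn with `<path>`. Its stroke #ff0000 means engrave at S241, F3316. After flipping Y the toolpath is (92.404,55.539) → (173.731,170.134).

Shape 3 is a circle drawn with `<circle>`. Its stroke #ff0000 means engrave at S241, F3316. After flipping Y the toolpath is (134.847,171.532) → (133.409,175.005) → (129.936,176.443) → (126.463,175.005) → (125.025,171.532) → (126.463,168.059) → (129.936,166.621) → (133.409,168.059) → (134.847,171.532), returning to the start.

Shape 4 is a circle drawn with `<circle>`. Its stroke #ff0000 means engrave at S241, F3316. After flipping Y the toolpath is (95.175,171.495) → (89.244,185.813) → (74.926,191.744) → (60.608,185.813) → (54.677,171.495) → (60.608,157.177) → (74.926,151.246) → (89.244,157.177) → (95.175,171.495), returning to the start.

Shape 5 is a quadratic bezier drawn with `<path>`. Its stroke #ff0000 means engrave at S241, F3316. After flipping Y the toolpath is (18.592,78.780) → (43.758,101.147) → (61.234,121.291) → (71.021,139.210) → (73.118,154.905).

Shape 6 is a open polyline drawn with `<polyline>`. Its stroke #ff0000 means engrave at S241, F3316. After flipping Y the toolpath is (132.180,54.385) → (138.155,100.681) → (155.460,50.238) → (58.245,84.811).

; Generated by LaserGRBL
G21
G90
G0 X91.869 Y178.795
M3 S241
G1 X93.180 Y185.223 F3316
G1 X99.023 Y188.207 F3316
G1 X104.999 Y185.498 F3316
G1 X106.608 Y179.137 F3316
G1 X102.637 Y173.914 F3316
G1 X96.078 Y173.761 F3316
G1 X91.869 Y178.795 F3316
M5
G0 X92.404 Y55.539
M3 S241
G1 X173.731 Y170.134 F3316
M5
G0 X134.847 Y171.532
M3 S241
G1 X133.409 Y175.005 F3316
G1 X129.936 Y176.443 F3316
G1 X126.463 Y175.005 F3316
G1 X125.025 Y171.532 F3316
G1 X126.463 Y168.059 F3316
G1 X129.936 Y166.621 F3316
G1 X133.409 Y168.059 F3316
G1 X134.847 Y171.532 F3316
M5
G0 X95.175 Y171.495
M3 S241
G1 X89.244 Y185.813 F3316
G1 X74.926 Y191.744 F3316
G1 X60.608 Y185.813 F3316
G1 X54.677 Y171.495 F3316
G1 X60.608 Y157.177 F3316
G1 X74.926 Y151.246 F3316
G1 X89.244 Y157.177 F3316
G1 X95.175 Y171.495 F3316
M5
G0 X18.592 Y78.780
M3 S241
G1 X43.758 Y101.147 F3316
G1 X61.234 Y121.291 F3316
G1 X71.021 Y139.210 F3316
G1 X73.118 Y154.905 F3316
M5
G0 X132.180 Y54.385
M3 S241
G1 X138.155 Y100.681 F3316
G1 X155.460 Y50.238 F3316
G1 X58.245 Y84.811 F3316
M5
G0 X0.000 Y0.000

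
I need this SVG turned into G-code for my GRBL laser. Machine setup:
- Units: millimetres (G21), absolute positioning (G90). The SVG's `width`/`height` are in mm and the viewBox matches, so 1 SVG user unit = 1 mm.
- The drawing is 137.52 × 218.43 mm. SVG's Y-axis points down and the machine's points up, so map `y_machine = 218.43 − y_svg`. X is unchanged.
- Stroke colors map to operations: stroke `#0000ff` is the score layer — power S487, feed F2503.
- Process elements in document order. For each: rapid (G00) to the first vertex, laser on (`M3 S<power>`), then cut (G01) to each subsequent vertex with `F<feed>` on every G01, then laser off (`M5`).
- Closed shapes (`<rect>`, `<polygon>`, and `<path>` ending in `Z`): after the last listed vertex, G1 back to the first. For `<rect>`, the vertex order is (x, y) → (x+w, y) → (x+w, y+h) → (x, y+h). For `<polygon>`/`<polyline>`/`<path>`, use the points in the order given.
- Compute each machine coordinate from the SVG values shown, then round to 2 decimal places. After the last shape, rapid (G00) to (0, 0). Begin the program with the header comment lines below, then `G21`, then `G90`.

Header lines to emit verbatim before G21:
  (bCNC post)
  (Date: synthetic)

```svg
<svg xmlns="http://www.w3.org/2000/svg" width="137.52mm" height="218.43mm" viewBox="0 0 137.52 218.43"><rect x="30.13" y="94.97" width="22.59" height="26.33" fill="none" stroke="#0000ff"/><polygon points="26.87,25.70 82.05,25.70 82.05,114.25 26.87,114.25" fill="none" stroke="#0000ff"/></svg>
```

viewBox `0 0 137.52 218.43` with mm width/height → 1 unit = 1 mm. Flip: y_m = 218.43 − y_svg.

**Shape 1** — `<rect>` rectangle, stroke `#0000ff` → score (S487, F2503). Machine vertices: (30.13,123.46) → (52.72,123.46) → (52.72,97.13) → (30.13,97.13) → (30.13,123.46). Closed: final G1 returns to the first vertex.

**Shape 2** — `<polygon>` rectangle, stroke `#0000ff` → score (S487, F2503). Machine vertices: (26.87,192.73) → (82.05,192.73) → (82.05,104.18) → (26.87,104.18) → (26.87,192.73). Closed: final G1 returns to the first vertex.

(bCNC post)
(Date: synthetic)
G21
G90
G00 X30.13 Y123.46
M3 S487
G01 X52.72 Y123.46 F2503
G01 X52.72 Y97.13 F2503
G01 X30.13 Y97.13 F2503
G01 X30.13 Y123.46 F2503
M5
G00 X26.87 Y192.73
M3 S487
G01 X82.05 Y192.73 F2503
G01 X82.05 Y104.18 F2503
G01 X26.87 Y104.18 F2503
G01 X26.87 Y192.73 F2503
M5
G00 X0.00 Y0.00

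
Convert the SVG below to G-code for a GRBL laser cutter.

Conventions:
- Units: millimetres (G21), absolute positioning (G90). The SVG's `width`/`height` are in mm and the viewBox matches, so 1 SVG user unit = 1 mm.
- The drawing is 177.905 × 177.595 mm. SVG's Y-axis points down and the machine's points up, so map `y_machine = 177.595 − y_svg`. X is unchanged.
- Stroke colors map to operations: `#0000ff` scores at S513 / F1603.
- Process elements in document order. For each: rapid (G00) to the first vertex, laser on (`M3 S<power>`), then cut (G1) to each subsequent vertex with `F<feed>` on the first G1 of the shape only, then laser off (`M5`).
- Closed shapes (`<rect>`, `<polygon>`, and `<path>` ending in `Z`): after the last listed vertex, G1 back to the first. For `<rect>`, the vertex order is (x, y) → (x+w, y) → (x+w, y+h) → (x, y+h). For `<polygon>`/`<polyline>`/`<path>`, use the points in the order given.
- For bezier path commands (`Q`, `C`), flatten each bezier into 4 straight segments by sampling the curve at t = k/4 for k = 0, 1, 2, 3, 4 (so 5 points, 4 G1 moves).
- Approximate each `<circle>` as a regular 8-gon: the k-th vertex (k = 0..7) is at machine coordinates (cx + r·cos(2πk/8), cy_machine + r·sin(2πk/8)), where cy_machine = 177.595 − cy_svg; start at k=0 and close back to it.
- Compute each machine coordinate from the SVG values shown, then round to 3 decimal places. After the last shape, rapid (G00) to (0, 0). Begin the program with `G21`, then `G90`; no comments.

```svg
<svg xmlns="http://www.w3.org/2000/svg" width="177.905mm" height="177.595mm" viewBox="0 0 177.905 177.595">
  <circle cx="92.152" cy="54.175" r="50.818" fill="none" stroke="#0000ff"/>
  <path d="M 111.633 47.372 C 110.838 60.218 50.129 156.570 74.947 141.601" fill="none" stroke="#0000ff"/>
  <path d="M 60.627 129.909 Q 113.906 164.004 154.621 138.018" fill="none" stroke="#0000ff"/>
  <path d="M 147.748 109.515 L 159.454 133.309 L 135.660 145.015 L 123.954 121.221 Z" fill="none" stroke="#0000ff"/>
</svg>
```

Since the viewBox matches the mm dimensions, user units are millimetres directly. The only transform is the Y-flip y_m = 177.595 − y_svg.

Shape 1 is a circle drawn with `<circle>`. Its stroke #0000ff means score at S513, F1603. After flipping Y the toolpath is (142.970,123.420) → (128.086,159.354) → (92.152,174.238) → (56.218,159.354) → (41.334,123.420) → (56.218,87.486) → (92.152,72.602) → (128.086,87.486) → (142.970,123.420), returning to the start.

Shape 2 is a cubic bezier drawn with `<path>`. Its stroke #0000ff means score at S513, F1603. After flipping Y the toolpath is (111.633,130.223) → (102.075,107.975) → (83.685,72.678) → (70.097,42.596) → (74.947,35.994).

Shape 3 is a quadratic bezier drawn with `<path>`. Its stroke #0000ff means score at S513, F1603. After flipping Y the toolpath is (60.627,47.686) → (86.481,34.394) → (110.765,28.611) → (133.478,30.339) → (154.621,39.577).

Shape 4 is a regular polygon drawn with `<path>`. Its stroke #0000ff means score at S513, F1603. After flipping Y the toolpath is (147.748,68.080) → (159.454,44.286) → (135.660,32.580) → (123.954,56.374) → (147.748,68.080), returning to the start.

G21
G90
G00 X142.970 Y123.420
M3 S513
G1 X128.086 Y159.354 F1603
G1 X92.152 Y174.238
G1 X56.218 Y159.354
G1 X41.334 Y123.420
G1 X56.218 Y87.486
G1 X92.152 Y72.602
G1 X128.086 Y87.486
G1 X142.970 Y123.420
M5
G00 X111.633 Y130.223
M3 S513
G1 X102.075 Y107.975 F1603
G1 X83.685 Y72.678
G1 X70.097 Y42.596
G1 X74.947 Y35.994
M5
G00 X60.627 Y47.686
M3 S513
G1 X86.481 Y34.394 F1603
G1 X110.765 Y28.611
G1 X133.478 Y30.339
G1 X154.621 Y39.577
M5
G00 X147.748 Y68.080
M3 S513
G1 X159.454 Y44.286 F1603
G1 X135.660 Y32.580
G1 X123.954 Y56.374
G1 X147.748 Y68.080
M5
G00 X0.000 Y0.000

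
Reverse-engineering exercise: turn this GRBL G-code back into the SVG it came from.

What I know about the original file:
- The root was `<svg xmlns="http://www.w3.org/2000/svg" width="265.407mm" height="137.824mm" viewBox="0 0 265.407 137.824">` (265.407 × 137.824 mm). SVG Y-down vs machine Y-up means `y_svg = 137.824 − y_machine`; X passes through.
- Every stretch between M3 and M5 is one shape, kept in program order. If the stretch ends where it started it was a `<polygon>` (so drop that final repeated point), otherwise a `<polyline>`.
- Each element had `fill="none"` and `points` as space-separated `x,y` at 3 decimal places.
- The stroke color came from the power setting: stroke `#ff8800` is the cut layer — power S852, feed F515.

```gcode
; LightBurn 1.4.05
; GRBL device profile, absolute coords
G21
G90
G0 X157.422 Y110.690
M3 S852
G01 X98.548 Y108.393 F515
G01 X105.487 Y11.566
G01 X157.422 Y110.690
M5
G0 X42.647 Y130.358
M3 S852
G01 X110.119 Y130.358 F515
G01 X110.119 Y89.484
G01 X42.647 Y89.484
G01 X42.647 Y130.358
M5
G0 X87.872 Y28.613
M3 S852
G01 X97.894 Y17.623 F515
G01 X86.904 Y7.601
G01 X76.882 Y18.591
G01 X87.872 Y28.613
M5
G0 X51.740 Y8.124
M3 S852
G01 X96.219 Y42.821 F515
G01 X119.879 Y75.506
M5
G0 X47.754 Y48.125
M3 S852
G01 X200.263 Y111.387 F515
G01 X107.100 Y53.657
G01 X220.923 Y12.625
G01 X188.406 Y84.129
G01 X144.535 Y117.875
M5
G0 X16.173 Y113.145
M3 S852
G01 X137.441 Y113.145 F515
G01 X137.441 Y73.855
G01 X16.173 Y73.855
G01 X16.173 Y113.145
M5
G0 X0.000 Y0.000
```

<svg xmlns="http://www.w3.org/2000/svg" width="265.407mm" height="137.824mm" viewBox="0 0 265.407 137.824">
  <polygon points="157.422,27.134 98.548,29.431 105.487,126.258" fill="none" stroke="#ff8800"/>
  <polygon points="42.647,7.466 110.119,7.466 110.119,48.340 42.647,48.340" fill="none" stroke="#ff8800"/>
  <polygon points="87.872,109.211 97.894,120.201 86.904,130.223 76.882,119.233" fill="none" stroke="#ff8800"/>
  <polyline points="51.740,129.700 96.219,95.003 119.879,62.318" fill="none" stroke="#ff8800"/>
  <polyline points="47.754,89.699 200.263,26.437 107.100,84.167 220.923,125.199 188.406,53.695 144.535,19.949" fill="none" stroke="#ff8800"/>
  <polygon points="16.173,24.679 137.441,24.679 137.441,63.969 16.173,63.969" fill="none" stroke="#ff8800"/>
</svg>

Machine Y-up, SVG Y-down with viewBox height 137.824, so y_svg = 137.824 − y_machine; X carries over. Every run uses S852, so all elements get stroke `#ff8800` (cut).

Run 1: The run returns to its start, so emit a `<polygon>` with points (Y-flipped): 157.422,27.134 98.548,29.431 105.487,126.258.

Run 2: The run returns to its start, so emit a `<polygon>` with points (Y-flipped): 42.647,7.466 110.119,7.466 110.119,48.340 42.647,48.340.

Run 3: The run returns to its start, so emit a `<polygon>` with points (Y-flipped): 87.872,109.211 97.894,120.201 86.904,130.223 76.882,119.233.

Run 4: The run is open, so emit a `<polyline>` with points (Y-flipped): 51.740,129.700 96.219,95.003 119.879,62.318.

Run 5: The run is open, so emit a `<polyline>` with points (Y-flipped): 47.754,89.699 200.263,26.437 107.100,84.167 220.923,125.199 188.406,53.695 144.535,19.949.

Run 6: The run returns to its start, so emit a `<polygon>` with points (Y-flipped): 16.173,24.679 137.441,24.679 137.441,63.969 16.173,63.969.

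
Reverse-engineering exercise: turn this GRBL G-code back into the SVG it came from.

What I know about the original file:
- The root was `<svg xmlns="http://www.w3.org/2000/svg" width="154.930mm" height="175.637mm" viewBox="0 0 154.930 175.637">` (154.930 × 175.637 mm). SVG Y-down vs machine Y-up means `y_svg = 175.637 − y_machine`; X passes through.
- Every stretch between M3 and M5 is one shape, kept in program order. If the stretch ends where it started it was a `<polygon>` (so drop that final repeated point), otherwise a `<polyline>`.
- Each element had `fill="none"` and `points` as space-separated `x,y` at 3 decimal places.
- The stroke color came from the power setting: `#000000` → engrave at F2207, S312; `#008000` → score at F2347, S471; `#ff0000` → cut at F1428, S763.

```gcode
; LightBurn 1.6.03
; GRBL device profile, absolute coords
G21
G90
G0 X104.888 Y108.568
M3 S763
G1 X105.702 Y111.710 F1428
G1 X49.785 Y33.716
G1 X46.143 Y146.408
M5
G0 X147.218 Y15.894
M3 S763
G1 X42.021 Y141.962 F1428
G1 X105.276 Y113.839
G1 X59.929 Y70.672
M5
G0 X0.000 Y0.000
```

<svg xmlns="http://www.w3.org/2000/svg" width="154.930mm" height="175.637mm" viewBox="0 0 154.930 175.637">
  <polyline points="104.888,67.069 105.702,63.927 49.785,141.921 46.143,29.229" fill="none" stroke="#ff0000"/>
  <polyline points="147.218,159.743 42.021,33.675 105.276,61.798 59.929,104.965" fill="none" stroke="#ff0000"/>
</svg>

y_svg = 175.637 − y_m. Every run uses S763, so all elements get stroke `#ff0000` (cut).

[1] open run; points: 104.888,67.069 105.702,63.927 49.785,141.921 46.143,29.229

[2] open run; points: 147.218,159.743 42.021,33.675 105.276,61.798 59.929,104.965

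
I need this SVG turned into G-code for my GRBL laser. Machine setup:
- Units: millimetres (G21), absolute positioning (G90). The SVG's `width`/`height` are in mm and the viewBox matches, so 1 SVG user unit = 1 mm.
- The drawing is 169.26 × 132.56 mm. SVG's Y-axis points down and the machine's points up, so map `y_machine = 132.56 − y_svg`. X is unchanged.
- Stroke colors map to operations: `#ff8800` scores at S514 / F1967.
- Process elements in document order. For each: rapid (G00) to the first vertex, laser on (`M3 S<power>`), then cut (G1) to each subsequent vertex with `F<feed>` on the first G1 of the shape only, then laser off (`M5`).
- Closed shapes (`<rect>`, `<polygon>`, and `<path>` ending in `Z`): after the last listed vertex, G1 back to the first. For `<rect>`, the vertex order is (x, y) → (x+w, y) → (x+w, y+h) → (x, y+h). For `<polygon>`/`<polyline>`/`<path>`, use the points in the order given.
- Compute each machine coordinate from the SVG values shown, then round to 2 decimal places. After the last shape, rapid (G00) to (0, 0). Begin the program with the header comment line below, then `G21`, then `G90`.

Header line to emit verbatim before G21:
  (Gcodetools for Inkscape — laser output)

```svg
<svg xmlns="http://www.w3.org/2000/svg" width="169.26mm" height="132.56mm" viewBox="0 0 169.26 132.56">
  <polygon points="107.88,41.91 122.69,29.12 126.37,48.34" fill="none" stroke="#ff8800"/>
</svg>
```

Since the viewBox matches the mm dimensions, user units are millimetres directly. The only transform is the Y-flip y_m = 132.56 − y_svg.

Shape 1 is a regular polygon drawn with `<polygon>`. Its stroke #ff8800 means score at S514, F1967. After flipping Y the toolpath is (107.88,90.65) → (122.69,103.44) → (126.37,84.22) → (107.88,90.65), returning to the start.

(Gcodetools for Inkscape — laser output)
G21
G90
G00 X107.88 Y90.65
M3 S514
G1 X122.69 Y103.44 F1967
G1 X126.37 Y84.22
G1 X107.88 Y90.65
M5
G00 X0.00 Y0.00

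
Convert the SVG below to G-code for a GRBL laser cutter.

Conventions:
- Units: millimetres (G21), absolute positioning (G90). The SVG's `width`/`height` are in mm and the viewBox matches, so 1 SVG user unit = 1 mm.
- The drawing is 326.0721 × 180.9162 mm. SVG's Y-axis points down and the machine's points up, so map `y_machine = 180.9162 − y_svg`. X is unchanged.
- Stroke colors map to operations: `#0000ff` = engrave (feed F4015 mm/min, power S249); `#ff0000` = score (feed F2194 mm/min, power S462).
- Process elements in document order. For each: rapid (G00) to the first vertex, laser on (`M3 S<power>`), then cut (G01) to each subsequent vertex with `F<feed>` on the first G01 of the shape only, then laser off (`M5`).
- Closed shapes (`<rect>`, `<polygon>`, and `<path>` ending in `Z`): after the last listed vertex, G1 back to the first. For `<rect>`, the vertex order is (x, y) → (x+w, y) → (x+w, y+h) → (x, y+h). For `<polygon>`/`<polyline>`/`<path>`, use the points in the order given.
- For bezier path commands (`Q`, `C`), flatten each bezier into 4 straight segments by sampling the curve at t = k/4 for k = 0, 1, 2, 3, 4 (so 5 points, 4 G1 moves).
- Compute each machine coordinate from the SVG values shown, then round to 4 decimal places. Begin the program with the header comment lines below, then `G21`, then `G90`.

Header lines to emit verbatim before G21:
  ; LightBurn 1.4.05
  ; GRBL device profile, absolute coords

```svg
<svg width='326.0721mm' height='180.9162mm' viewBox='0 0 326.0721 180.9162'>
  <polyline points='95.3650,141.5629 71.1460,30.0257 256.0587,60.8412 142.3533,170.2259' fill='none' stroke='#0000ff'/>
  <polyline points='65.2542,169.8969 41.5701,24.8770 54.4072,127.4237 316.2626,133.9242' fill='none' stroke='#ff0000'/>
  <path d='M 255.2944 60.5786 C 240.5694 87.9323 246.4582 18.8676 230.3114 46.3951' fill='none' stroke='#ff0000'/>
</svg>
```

; LightBurn 1.4.05
; GRBL device profile, absolute coords
G21
G90
G00 X95.3650 Y39.3533
M3 S249
G01 X71.1460 Y150.8905 F4015
G01 X256.0587 Y120.0750
G01 X142.3533 Y10.6903
M5
G00 X65.2542 Y11.0193
M3 S462
G01 X41.5701 Y156.0392 F2194
G01 X54.4072 Y53.4925
G01 X316.2626 Y46.9920
M5
G00 X255.2944 Y120.3376
M3 S462
G01 X247.4493 Y114.8850 F2194
G01 X243.3361 Y127.4945
G01 X238.9562 Y140.0715
G01 X230.3114 Y134.5211
M5

Since the viewBox matches the mm dimensions, user units are millimetres directly. The only transform is the Y-flip y_m = 180.9162 − y_svg.

Shape 1 is a open polyline drawn with `<polyline>`. Its stroke #0000ff means engrave at S249, F4015. After flipping Y the toolpath is (95.3650,39.3533) → (71.1460,150.8905) → (256.0587,120.0750) → (142.3533,10.6903).

Shape 2 is a open polyline drawn with `<polyline>`. Its stroke #ff0000 means score at S462, F2194. After flipping Y the toolpath is (65.2542,11.0193) → (41.5701,156.0392) → (54.4072,53.4925) → (316.2626,46.9920).

Shape 3 is a cubic bezier drawn with `<path>`. Its stroke #ff0000 means score at S462, F2194. After flipping Y the toolpath is (255.2944,120.3376) → (247.4493,114.8850) → (243.3361,127.4945) → (238.9562,140.0715) → (230.3114,134.5211).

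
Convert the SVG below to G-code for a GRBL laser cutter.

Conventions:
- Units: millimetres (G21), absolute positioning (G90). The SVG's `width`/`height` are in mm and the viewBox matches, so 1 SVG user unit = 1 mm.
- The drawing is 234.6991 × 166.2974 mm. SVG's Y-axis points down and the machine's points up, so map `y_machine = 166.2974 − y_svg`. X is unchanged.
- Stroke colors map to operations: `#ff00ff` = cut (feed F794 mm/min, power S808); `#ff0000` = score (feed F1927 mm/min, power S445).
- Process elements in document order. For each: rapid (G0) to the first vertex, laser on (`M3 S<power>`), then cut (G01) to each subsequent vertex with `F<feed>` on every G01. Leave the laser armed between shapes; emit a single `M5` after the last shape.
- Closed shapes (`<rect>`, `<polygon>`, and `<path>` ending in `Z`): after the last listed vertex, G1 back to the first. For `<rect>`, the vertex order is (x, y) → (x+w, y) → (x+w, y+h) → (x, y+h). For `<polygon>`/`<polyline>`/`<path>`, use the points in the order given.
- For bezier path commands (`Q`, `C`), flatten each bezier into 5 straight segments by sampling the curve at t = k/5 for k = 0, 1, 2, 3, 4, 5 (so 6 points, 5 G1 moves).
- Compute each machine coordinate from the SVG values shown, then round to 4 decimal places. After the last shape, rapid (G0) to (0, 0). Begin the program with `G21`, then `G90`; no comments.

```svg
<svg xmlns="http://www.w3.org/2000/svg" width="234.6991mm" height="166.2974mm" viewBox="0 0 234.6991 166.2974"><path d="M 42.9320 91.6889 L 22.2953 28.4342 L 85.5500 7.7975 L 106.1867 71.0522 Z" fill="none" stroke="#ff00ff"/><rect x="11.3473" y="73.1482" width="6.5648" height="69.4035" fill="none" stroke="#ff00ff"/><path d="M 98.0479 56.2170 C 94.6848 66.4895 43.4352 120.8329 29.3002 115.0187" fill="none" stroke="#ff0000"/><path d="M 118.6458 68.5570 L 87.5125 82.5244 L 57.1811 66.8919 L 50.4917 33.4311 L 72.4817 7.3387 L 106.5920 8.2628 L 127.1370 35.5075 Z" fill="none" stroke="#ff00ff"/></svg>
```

1 u = 1 mm; y_m = 166.2974 − y.

[1] `<path>` regular polygon, #ff00ff→cut S808 F794: (42.9320,74.6085) → (22.2953,137.8632) → (85.5500,158.4999) → (106.1867,95.2452) → (42.9320,74.6085) (closed)

[2] `<rect>` rectangle, #ff00ff→cut S808 F794: (11.3473,93.1492) → (17.9121,93.1492) → (17.9121,23.7457) → (11.3473,23.7457) → (11.3473,93.1492) (closed)

[3] `<path>` cubic bezier, #ff0000→score S445 F1927: (98.0479,110.0804) → (90.9637,99.4622) → (76.4667,83.2700) → (58.6371,66.5067) → (41.5549,54.1753) → (29.3002,51.2787)

[4] `<path>` regular polygon, #ff00ff→cut S808 F794: (118.6458,97.7404) → (87.5125,83.7730) → (57.1811,99.4055) → (50.4917,132.8663) → (72.4817,158.9587) → (106.5920,158.0346) → (127.1370,130.7899) → (118.6458,97.7404) (closed)

G21
G90
G0 X42.9320 Y74.6085
M3 S808
G01 X22.2953 Y137.8632 F794
G01 X85.5500 Y158.4999 F794
G01 X106.1867 Y95.2452 F794
G01 X42.9320 Y74.6085 F794
G0 X11.3473 Y93.1492
M3 S808
G01 X17.9121 Y93.1492 F794
G01 X17.9121 Y23.7457 F794
G01 X11.3473 Y23.7457 F794
G01 X11.3473 Y93.1492 F794
G0 X98.0479 Y110.0804
M3 S445
G01 X90.9637 Y99.4622 F1927
G01 X76.4667 Y83.2700 F1927
G01 X58.6371 Y66.5067 F1927
G01 X41.5549 Y54.1753 F1927
G01 X29.3002 Y51.2787 F1927
G0 X118.6458 Y97.7404
M3 S808
G01 X87.5125 Y83.7730 F794
G01 X57.1811 Y99.4055 F794
G01 X50.4917 Y132.8663 F794
G01 X72.4817 Y158.9587 F794
G01 X106.5920 Y158.0346 F794
G01 X127.1370 Y130.7899 F794
G01 X118.6458 Y97.7404 F794
M5
G0 X0.0000 Y0.0000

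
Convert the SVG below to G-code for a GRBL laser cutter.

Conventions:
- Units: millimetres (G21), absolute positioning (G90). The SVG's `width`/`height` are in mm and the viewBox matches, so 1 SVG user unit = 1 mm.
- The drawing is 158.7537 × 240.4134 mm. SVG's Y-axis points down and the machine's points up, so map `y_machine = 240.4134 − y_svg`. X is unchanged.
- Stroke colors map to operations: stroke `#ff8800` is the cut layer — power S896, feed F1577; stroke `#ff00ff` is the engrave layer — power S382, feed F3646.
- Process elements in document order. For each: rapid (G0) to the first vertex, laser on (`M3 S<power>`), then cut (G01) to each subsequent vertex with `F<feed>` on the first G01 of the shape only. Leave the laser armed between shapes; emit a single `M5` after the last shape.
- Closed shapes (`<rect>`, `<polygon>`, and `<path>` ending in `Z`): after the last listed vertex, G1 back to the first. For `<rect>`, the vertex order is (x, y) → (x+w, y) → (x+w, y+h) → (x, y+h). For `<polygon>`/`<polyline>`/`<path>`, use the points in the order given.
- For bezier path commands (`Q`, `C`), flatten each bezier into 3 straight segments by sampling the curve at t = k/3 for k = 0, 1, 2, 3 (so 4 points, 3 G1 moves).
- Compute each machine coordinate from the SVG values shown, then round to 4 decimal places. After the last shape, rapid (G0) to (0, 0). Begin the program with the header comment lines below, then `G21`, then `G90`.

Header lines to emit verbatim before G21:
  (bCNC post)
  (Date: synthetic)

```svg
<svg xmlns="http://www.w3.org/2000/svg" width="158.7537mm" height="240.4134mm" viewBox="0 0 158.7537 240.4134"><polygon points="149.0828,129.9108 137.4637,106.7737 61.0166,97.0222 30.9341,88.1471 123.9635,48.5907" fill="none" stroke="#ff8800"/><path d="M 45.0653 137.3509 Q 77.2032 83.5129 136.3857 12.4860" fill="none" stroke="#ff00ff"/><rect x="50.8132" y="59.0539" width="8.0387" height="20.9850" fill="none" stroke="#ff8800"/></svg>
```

viewBox `0 0 158.7537 240.4134` with mm width/height → 1 unit = 1 mm. Flip: y_m = 240.4134 − y_svg.

**Shape 1** — `<polygon>` closed polygon, stroke `#ff8800` → cut (S896, F1577). Machine vertices: (149.0828,110.5026) → (137.4637,133.6397) → (61.0166,143.3912) → (30.9341,152.2663) → (123.9635,191.8227) → (149.0828,110.5026). Closed: final G1 returns to the first vertex.

**Shape 2** — `<path>` quadratic bezier, stroke `#ff00ff` → engrave (S382, F3646). Control points (SVG): P0=(45.0653,137.3509), P1=(77.2032,83.5129), P2=(136.3857,12.4860); sampled at t=k/3. Machine vertices: (45.0653,103.0625) → (69.4955,140.8644) → (99.9357,182.4860) → (136.3857,227.9274). Open path.

**Shape 3** — `<rect>` rectangle, stroke `#ff8800` → cut (S896, F1577). Machine vertices: (50.8132,181.3595) → (58.8519,181.3595) → (58.8519,160.3745) → (50.8132,160.3745) → (50.8132,181.3595). Closed: final G1 returns to the first vertex.

(bCNC post)
(Date: synthetic)
G21
G90
G0 X149.0828 Y110.5026
M3 S896
G01 X137.4637 Y133.6397 F1577
G01 X61.0166 Y143.3912
G01 X30.9341 Y152.2663
G01 X123.9635 Y191.8227
G01 X149.0828 Y110.5026
G0 X45.0653 Y103.0625
M3 S382
G01 X69.4955 Y140.8644 F3646
G01 X99.9357 Y182.4860
G01 X136.3857 Y227.9274
G0 X50.8132 Y181.3595
M3 S896
G01 X58.8519 Y181.3595 F1577
G01 X58.8519 Y160.3745
G01 X50.8132 Y160.3745
G01 X50.8132 Y181.3595
M5
G0 X0.0000 Y0.0000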